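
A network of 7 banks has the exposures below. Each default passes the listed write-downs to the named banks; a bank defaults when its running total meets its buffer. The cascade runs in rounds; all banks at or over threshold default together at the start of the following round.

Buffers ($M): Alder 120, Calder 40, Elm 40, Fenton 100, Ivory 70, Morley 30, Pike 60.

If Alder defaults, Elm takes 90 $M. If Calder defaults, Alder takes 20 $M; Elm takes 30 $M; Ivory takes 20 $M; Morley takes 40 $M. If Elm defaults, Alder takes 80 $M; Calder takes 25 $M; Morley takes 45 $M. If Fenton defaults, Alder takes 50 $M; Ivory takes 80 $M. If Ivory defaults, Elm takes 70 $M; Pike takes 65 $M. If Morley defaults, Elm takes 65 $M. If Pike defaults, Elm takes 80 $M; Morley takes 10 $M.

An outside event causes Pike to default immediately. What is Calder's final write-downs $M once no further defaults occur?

Round 1 — Pike defaults (initial).
  Elm: +80 → 80 ≥ 40
  Morley: +10 → 10 < 30
Round 2 — Elm defaults.
  Alder: +80 → 80 < 120
  Calder: +25 → 25 < 40
  Morley: +45 → 55 ≥ 30
Round 3 — Morley defaults.
No further defaults.

25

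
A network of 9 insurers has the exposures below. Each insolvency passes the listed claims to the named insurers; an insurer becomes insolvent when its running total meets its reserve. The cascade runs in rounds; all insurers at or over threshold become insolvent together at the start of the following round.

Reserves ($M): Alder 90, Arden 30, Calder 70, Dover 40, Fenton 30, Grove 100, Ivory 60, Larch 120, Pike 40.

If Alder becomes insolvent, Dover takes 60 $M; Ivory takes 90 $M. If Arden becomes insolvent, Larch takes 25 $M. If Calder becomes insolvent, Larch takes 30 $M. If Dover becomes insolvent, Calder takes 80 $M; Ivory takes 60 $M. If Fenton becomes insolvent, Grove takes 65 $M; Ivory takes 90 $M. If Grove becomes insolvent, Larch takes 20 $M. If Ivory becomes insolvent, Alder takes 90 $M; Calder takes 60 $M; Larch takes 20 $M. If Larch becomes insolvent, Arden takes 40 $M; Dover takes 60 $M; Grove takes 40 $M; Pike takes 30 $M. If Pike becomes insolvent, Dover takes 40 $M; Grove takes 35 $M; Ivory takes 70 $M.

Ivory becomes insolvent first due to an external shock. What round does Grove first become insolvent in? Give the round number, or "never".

Round 1 — Ivory becomes insolvent (initial).
  Alder: +90 → 90 ≥ 90
  Calder: +60 → 60 < 70
  Larch: +20 → 20 < 120
Round 2 — Alder becomes insolvent.
  Dover: +60 → 60 ≥ 40
Round 3 — Dover becomes insolvent.
  Calder: +80 → 140 ≥ 70
Round 4 — Calder becomes insolvent.
  Larch: +30 → 50 < 120
No further insolvencies.

never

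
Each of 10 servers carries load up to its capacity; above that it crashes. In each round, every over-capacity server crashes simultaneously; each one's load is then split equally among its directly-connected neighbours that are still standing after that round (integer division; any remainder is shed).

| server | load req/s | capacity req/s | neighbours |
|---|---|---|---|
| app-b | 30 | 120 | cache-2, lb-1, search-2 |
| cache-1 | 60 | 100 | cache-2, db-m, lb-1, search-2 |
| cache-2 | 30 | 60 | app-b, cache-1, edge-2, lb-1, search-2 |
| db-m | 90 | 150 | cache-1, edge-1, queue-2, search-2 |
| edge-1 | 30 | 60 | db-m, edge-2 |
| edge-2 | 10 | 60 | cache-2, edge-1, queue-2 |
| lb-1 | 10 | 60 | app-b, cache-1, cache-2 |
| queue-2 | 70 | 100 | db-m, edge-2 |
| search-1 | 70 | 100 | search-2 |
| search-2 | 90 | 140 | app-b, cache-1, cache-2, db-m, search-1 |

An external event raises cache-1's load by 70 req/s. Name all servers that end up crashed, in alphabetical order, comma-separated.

cache-1, cache-2

Round 1 — cache-1 at 130 > 100. cache-1 crashes.
  cache-1 sheds 130 req/s to cache-2, db-m, lb-1, search-2: 32 each (2 lost).
    cache-2: 30+32 = 62 > 60
    db-m: 90+32 = 122 ≤ 150
    lb-1: 10+32 = 42 ≤ 60
    search-2: 90+32 = 122 ≤ 140
Round 2 — cache-2 crashes.
  cache-2 sheds 62 req/s to app-b, edge-2, lb-1, search-2: 15 each (2 lost).
    app-b: 30+15 = 45 ≤ 120
    edge-2: 10+15 = 25 ≤ 60
    lb-1: 42+15 = 57 ≤ 60
    search-2: 122+15 = 137 ≤ 140
No further crashes.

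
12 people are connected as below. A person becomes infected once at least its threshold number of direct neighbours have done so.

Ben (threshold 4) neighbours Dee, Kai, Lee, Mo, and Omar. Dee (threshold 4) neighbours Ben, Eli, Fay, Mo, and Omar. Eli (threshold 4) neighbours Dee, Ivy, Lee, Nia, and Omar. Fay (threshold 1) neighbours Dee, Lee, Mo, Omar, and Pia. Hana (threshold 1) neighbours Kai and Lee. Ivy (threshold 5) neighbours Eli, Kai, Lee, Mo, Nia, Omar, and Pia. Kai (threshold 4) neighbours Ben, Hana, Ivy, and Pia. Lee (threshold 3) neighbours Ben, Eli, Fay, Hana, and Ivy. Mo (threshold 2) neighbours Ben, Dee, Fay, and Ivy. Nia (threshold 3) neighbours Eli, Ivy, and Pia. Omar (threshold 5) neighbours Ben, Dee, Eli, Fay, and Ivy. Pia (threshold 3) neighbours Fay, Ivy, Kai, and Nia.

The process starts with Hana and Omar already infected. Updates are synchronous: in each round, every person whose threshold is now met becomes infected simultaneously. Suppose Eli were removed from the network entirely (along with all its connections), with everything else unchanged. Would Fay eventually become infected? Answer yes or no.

With Eli removed:
Round 1 — Hana, Omar become infected (initial).
Round 2 — checking thresholds:
  Ben: 1 of 5 neighbours < 4, holds.
  Dee: 1 of 4 neighbours < 4, holds.
  Fay: 1 of 5 neighbours ≥ 1, becomes infected.
  Ivy: 1 of 6 neighbours < 5, holds.
  Kai: 1 of 4 neighbours < 4, holds.
  Lee: 1 of 4 neighbours < 3, holds.
Round 3 — no new infections; cascade stops.

yes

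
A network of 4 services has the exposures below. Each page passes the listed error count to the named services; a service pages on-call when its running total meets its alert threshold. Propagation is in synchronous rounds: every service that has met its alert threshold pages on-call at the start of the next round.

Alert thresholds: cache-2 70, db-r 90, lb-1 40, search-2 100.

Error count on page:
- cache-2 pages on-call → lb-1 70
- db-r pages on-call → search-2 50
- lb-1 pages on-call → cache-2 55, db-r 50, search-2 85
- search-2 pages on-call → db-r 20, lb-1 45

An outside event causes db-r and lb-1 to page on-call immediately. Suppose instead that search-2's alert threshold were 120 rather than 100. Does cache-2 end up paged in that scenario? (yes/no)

no

With search-2's alert threshold at 120:
Round 1 — db-r, lb-1 page on-call (initial).
  cache-2: +55 → 55 < 70
  search-2: +50+85 → 135 ≥ 120
Round 2 — search-2 pages on-call.
No further pages.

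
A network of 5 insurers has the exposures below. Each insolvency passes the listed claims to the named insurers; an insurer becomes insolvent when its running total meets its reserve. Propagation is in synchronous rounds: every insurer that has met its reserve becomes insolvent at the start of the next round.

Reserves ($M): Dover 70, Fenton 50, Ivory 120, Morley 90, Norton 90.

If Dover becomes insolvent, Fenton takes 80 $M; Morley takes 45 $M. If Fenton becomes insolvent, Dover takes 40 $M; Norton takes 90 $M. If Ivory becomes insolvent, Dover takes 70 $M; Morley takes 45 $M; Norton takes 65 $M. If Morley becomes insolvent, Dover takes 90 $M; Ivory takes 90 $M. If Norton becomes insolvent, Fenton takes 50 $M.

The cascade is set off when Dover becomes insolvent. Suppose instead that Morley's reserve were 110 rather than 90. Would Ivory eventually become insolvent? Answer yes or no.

With Morley's reserve at 110:
Round 1 — Dover becomes insolvent (initial).
  Fenton: +80 → 80 ≥ 50
  Morley: +45 → 45 < 110
Round 2 — Fenton becomes insolvent.
  Norton: +90 → 90 ≥ 90
Round 3 — Norton becomes insolvent.
No further insolvencies.

no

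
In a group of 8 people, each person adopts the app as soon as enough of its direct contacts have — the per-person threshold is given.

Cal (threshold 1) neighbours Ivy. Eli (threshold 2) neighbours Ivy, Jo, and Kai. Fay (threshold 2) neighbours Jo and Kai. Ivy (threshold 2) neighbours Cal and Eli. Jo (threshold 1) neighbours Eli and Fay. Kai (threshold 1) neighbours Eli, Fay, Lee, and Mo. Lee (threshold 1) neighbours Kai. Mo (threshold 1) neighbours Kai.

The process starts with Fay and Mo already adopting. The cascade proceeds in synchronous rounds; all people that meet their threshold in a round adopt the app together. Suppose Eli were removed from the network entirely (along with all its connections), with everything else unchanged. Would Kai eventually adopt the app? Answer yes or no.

With Eli removed:
Round 1 — Fay, Mo adopt the app (initial).
Round 2 — checking thresholds:
  Jo: 1 of 1 neighbours ≥ 1, adopts the app.
  Kai: 2 of 3 neighbours ≥ 1, adopts the app.
Round 3 — checking thresholds:
  Lee: 1 of 1 neighbours ≥ 1, adopts the app.
Round 4 — no new adoptions; cascade stops.

yes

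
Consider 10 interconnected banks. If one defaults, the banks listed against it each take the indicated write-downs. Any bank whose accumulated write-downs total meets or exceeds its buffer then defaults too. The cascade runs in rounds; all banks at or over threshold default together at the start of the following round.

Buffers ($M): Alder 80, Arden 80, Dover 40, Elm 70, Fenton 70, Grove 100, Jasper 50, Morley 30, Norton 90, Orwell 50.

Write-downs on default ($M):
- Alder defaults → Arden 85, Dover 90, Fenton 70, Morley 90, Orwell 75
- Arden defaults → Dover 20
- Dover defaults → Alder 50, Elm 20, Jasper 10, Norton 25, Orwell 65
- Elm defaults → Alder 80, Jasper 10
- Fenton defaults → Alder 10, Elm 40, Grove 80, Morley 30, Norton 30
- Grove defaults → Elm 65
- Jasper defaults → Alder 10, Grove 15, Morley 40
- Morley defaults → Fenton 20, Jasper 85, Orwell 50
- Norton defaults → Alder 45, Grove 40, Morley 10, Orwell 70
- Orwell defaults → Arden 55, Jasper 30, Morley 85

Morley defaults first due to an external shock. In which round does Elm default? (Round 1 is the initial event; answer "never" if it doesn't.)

Round 1 — Morley defaults (initial).
  Fenton: +20 → 20 < 70
  Jasper: +85 → 85 ≥ 50
  Orwell: +50 → 50 ≥ 50
Round 2 — Jasper, Orwell default.
  Alder: +10 → 10 < 80
  Arden: +55 → 55 < 80
  Grove: +15 → 15 < 100
No further defaults.

never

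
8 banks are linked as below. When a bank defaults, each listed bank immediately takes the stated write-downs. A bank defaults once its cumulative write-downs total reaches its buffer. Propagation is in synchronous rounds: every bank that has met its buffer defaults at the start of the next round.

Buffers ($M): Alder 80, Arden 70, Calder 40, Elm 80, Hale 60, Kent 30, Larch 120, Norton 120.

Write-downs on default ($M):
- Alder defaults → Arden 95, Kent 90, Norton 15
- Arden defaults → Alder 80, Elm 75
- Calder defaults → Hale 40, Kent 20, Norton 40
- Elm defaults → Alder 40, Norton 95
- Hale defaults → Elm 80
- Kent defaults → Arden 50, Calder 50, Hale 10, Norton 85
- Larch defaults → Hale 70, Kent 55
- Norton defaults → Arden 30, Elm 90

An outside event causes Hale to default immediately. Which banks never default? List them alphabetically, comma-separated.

Round 1 — Hale defaults (initial).
  Elm: +80 → 80 ≥ 80
Round 2 — Elm defaults.
  Alder: +40 → 40 < 80
  Norton: +95 → 95 < 120
No further defaults.

Alder, Arden, Calder, Kent, Larch, Norton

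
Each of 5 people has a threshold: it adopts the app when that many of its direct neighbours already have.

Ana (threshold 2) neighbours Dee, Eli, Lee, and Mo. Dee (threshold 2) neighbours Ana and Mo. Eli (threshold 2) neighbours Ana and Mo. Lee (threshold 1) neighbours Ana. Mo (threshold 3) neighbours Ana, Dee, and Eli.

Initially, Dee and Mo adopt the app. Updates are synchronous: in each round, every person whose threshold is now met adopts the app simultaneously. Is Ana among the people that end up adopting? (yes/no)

Round 1 — Dee, Mo adopt the app (initial).
Round 2 — checking thresholds:
  Ana: 2 of 4 neighbours ≥ 2, adopts the app.
  Eli: 1 of 2 neighbours < 2, below threshold.
Round 3 — checking thresholds:
  Eli: 2 of 2 neighbours ≥ 2, adopts the app.
  Lee: 1 of 1 neighbours ≥ 1, adopts the app.
Round 4 — no new adoptions; cascade stops.

yes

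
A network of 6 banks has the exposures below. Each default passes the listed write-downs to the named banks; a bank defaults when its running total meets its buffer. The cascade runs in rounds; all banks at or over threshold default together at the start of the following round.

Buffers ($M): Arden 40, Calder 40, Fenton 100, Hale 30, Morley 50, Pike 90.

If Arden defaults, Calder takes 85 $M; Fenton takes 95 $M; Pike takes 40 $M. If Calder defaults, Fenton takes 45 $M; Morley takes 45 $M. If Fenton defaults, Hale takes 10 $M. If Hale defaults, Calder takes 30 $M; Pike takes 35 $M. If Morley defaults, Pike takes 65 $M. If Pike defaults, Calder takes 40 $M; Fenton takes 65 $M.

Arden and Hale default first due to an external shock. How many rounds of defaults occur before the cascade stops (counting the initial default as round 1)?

Round 1 — Arden, Hale default (initial).
  Calder: +85+30 → 115 ≥ 40
  Fenton: +95 → 95 < 100
  Pike: +40+35 → 75 < 90
Round 2 — Calder defaults.
  Fenton: +45 → 140 ≥ 100
  Morley: +45 → 45 < 50
Round 3 — Fenton defaults.
No further defaults.

3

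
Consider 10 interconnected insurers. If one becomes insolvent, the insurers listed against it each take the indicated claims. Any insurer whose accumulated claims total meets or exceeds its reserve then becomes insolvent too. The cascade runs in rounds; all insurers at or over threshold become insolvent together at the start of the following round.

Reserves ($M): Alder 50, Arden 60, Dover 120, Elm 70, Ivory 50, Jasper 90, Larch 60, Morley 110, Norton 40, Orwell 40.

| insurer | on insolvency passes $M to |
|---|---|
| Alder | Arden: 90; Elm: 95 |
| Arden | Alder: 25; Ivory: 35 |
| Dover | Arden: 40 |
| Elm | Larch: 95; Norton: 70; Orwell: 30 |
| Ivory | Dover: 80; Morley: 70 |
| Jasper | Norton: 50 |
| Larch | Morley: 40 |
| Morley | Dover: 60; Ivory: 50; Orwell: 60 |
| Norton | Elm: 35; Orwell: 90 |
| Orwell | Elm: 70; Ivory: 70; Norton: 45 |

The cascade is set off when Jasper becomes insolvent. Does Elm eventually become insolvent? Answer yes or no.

Round 1 — Jasper becomes insolvent (initial).
  Norton: +50 → 50 ≥ 40
Round 2 — Norton becomes insolvent.
  Elm: +35 → 35 < 70
  Orwell: +90 → 90 ≥ 40
Round 3 — Orwell becomes insolvent.
  Elm: +70 → 105 ≥ 70
  Ivory: +70 → 70 ≥ 50
Round 4 — Elm, Ivory become insolvent.
  Dover: +80 → 80 < 120
  Larch: +95 → 95 ≥ 60
  Morley: +70 → 70 < 110
Round 5 — Larch becomes insolvent.
  Morley: +40 → 110 ≥ 110
Round 6 — Morley becomes insolvent.
  Dover: +60 → 140 ≥ 120
Round 7 — Dover becomes insolvent.
  Arden: +40 → 40 < 60
No further insolvencies.

yes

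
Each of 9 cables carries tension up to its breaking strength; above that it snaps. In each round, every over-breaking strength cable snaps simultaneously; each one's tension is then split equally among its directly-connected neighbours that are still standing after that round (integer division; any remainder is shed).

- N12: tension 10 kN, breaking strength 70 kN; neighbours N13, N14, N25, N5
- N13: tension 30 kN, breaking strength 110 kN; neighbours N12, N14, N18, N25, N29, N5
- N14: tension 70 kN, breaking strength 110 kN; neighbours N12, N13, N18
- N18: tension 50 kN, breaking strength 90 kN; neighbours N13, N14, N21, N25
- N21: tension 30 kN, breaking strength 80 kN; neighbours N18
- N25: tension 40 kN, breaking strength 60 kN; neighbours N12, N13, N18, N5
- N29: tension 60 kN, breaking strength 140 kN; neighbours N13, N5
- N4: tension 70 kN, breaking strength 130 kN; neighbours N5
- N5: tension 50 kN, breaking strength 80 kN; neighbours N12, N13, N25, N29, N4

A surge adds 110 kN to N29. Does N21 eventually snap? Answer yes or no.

Round 1 — N29 at 170 > 140. N29 snaps.
  N29 sheds 170 kN to N13, N5: 85 each.
    N13: 30+85 = 115 > 110
    N5: 50+85 = 135 > 80
Round 2 — N13, N5 snap.
  N13 sheds 115 kN to N12, N14, N18, N25: 28 each (3 lost).
    N12: 10+28 = 38 ≤ 70
    N14: 70+28 = 98 ≤ 110
    N18: 50+28 = 78 ≤ 90
    N25: 40+28 = 68 > 60
  N5 sheds 135 kN to N12, N25, N4: 45 each.
    N12: 38+45 = 83 > 70
    N25: 68+45 = 113 > 60
    N4: 70+45 = 115 ≤ 130
Round 3 — N12, N25 snap.
  N12 sheds 83 kN to N14: 83 each.
    N14: 98+83 = 181 > 110
  N25 sheds 113 kN to N18: 113 each.
    N18: 78+113 = 191 > 90
Round 4 — N14, N18 snap.
  N14 sheds 181 kN: no online neighbours, lost.
  N18 sheds 191 kN to N21: 191 each.
    N21: 30+191 = 221 > 80
Round 5 — N21 snaps.
  N21 sheds 221 kN: no online neighbours, lost.
No further breaks.

yes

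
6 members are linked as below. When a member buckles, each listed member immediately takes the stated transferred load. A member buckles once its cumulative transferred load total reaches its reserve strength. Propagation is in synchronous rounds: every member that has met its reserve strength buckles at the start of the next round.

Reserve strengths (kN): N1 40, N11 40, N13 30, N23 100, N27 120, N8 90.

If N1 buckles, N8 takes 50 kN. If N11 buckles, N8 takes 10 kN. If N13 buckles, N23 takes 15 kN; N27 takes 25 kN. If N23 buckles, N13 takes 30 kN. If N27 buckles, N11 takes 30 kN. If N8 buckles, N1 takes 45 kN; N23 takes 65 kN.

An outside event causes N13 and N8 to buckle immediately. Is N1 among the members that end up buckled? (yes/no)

yes

Round 1 — N13, N8 buckle (initial).
  N1: +45 → 45 ≥ 40
  N23: +15+65 → 80 < 100
  N27: +25 → 25 < 120
Round 2 — N1 buckles.
No further bucklings.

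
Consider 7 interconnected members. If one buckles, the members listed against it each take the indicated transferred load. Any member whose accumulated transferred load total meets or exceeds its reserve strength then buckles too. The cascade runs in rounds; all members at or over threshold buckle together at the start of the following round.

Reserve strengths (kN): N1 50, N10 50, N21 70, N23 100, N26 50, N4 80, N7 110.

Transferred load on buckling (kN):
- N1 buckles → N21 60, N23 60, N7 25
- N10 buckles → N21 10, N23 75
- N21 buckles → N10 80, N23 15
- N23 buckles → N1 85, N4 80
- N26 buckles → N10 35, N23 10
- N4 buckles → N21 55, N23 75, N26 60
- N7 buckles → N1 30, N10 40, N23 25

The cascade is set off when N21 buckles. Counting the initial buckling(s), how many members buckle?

Round 1 — N21 buckles (initial).
  N10: +80 → 80 ≥ 50
  N23: +15 → 15 < 100
Round 2 — N10 buckles.
  N23: +75 → 90 < 100
No further bucklings.

2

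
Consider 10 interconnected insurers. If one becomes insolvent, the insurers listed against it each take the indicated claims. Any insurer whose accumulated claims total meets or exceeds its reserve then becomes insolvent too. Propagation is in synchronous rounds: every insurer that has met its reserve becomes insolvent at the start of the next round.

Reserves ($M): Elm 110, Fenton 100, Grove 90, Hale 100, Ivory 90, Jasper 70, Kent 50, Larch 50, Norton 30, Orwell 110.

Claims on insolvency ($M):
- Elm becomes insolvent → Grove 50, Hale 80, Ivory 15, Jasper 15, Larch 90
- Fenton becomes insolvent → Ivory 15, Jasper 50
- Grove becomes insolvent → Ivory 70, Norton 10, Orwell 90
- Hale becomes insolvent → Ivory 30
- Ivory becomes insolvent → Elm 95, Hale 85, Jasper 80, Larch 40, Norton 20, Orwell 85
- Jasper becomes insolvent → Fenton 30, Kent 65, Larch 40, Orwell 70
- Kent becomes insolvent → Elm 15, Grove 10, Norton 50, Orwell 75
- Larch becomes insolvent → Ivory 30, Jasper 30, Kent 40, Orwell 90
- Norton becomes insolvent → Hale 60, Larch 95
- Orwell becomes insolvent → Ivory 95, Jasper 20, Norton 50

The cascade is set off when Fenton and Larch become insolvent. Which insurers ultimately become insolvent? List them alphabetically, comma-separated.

Elm, Fenton, Hale, Ivory, Jasper, Kent, Larch, Norton, Orwell

Round 1 — Fenton, Larch become insolvent (initial).
  Ivory: +15+30 → 45 < 90
  Jasper: +50+30 → 80 ≥ 70
  Kent: +40 → 40 < 50
  Orwell: +90 → 90 < 110
Round 2 — Jasper becomes insolvent.
  Kent: +65 → 105 ≥ 50
  Orwell: +70 → 160 ≥ 110
Round 3 — Kent, Orwell become insolvent.
  Elm: +15 → 15 < 110
  Grove: +10 → 10 < 90
  Ivory: +95 → 140 ≥ 90
  Norton: +50+50 → 100 ≥ 30
Round 4 — Ivory, Norton become insolvent.
  Elm: +95 → 110 ≥ 110
  Hale: +85+60 → 145 ≥ 100
Round 5 — Elm, Hale become insolvent.
  Grove: +50 → 60 < 90
No further insolvencies.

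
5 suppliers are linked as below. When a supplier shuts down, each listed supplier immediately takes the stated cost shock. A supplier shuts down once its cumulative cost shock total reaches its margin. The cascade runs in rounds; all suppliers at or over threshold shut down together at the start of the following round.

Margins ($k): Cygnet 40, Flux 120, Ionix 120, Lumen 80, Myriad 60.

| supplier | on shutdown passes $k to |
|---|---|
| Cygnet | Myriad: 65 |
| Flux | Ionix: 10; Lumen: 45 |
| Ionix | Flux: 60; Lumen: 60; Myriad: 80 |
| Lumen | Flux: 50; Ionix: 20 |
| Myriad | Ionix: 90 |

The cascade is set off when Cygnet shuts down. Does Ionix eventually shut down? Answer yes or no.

Round 1 — Cygnet shuts down (initial).
  Myriad: +65 → 65 ≥ 60
Round 2 — Myriad shuts down.
  Ionix: +90 → 90 < 120
No further shutdowns.

no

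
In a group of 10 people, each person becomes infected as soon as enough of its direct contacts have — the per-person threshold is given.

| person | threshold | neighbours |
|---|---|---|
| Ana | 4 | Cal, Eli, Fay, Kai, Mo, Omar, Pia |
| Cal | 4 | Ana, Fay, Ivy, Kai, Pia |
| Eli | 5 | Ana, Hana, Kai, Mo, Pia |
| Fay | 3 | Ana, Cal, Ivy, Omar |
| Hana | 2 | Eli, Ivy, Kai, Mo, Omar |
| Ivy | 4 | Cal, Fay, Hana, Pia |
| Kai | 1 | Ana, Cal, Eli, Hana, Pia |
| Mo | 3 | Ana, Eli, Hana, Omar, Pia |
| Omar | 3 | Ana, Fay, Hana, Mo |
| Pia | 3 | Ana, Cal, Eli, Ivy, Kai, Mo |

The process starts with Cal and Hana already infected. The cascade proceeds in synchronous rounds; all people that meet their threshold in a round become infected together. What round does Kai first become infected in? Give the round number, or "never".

Round 1 — Cal, Hana become infected (initial).
Round 2 — checking thresholds:
  Ana: 1 of 7 neighbours < 4, below threshold.
  Eli: 1 of 5 neighbours < 5, below threshold.
  Fay: 1 of 4 neighbours < 3, below threshold.
  Ivy: 2 of 4 neighbours < 4, below threshold.
  Kai: 2 of 5 neighbours ≥ 1, becomes infected.
  Mo: 1 of 5 neighbours < 3, below threshold.
  Omar: 1 of 4 neighbours < 3, below threshold.
  Pia: 1 of 6 neighbours < 3, below threshold.
Round 3 — no new infections; cascade stops.

2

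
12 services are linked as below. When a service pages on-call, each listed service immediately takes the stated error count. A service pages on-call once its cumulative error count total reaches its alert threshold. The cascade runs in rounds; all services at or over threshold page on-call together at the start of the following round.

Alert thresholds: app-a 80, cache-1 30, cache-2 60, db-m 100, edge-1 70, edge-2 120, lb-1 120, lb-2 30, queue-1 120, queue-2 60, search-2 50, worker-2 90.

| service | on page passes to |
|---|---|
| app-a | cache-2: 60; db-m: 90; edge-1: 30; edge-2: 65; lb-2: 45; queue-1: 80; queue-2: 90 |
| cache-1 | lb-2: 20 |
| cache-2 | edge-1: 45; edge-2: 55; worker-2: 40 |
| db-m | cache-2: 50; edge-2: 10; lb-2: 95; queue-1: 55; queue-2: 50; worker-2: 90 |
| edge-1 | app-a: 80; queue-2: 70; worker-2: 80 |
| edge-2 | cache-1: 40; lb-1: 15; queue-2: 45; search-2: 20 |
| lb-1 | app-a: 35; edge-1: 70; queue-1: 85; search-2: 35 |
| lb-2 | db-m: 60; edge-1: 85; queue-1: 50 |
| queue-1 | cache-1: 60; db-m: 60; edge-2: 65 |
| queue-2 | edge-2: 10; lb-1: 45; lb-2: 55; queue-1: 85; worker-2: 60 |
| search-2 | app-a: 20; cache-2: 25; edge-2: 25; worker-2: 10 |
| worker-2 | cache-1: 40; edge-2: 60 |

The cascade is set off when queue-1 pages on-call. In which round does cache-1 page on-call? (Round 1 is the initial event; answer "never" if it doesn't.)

2

Round 1 — queue-1 pages on-call (initial).
  cache-1: +60 → 60 ≥ 30
  db-m: +60 → 60 < 100
  edge-2: +65 → 65 < 120
Round 2 — cache-1 pages on-call.
  lb-2: +20 → 20 < 30
No further pages.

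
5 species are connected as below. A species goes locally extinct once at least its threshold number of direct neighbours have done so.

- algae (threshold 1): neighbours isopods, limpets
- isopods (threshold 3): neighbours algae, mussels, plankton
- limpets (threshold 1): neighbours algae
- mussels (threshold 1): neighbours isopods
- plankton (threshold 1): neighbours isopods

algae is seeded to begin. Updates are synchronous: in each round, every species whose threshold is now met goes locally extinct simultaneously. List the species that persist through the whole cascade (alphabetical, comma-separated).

Round 1 — algae goes locally extinct (initial).
Round 2 — checking thresholds:
  isopods: 1 of 3 neighbours < 3, holds.
  limpets: 1 of 1 neighbours ≥ 1, goes locally extinct.
Round 3 — no new extinctions; cascade stops.

isopods, mussels, plankton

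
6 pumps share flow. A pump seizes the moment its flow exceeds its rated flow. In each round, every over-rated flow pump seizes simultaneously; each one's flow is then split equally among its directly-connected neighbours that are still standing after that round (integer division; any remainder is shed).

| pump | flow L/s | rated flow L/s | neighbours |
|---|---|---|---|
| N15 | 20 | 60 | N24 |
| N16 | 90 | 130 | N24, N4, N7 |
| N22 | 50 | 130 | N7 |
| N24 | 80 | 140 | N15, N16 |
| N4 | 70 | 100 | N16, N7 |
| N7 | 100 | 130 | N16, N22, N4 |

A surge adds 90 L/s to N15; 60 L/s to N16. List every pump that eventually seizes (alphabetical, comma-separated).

Round 1 — N15 at 110 > 60; N16 at 150 > 130. N15, N16 seize.
  N15 sheds 110 L/s to N24: 110 each.
    N24: 80+110 = 190 > 140
  N16 sheds 150 L/s to N24, N4, N7: 50 each.
    N24: 190+50 = 240 > 140
    N4: 70+50 = 120 > 100
    N7: 100+50 = 150 > 130
Round 2 — N24, N4, N7 seize.
  N24 sheds 240 L/s: no online neighbours, lost.
  N4 sheds 120 L/s: no online neighbours, lost.
  N7 sheds 150 L/s to N22: 150 each.
    N22: 50+150 = 200 > 130
Round 3 — N22 seizes.
  N22 sheds 200 L/s: no online neighbours, lost.
No further seizures.

N15, N16, N22, N24, N4, N7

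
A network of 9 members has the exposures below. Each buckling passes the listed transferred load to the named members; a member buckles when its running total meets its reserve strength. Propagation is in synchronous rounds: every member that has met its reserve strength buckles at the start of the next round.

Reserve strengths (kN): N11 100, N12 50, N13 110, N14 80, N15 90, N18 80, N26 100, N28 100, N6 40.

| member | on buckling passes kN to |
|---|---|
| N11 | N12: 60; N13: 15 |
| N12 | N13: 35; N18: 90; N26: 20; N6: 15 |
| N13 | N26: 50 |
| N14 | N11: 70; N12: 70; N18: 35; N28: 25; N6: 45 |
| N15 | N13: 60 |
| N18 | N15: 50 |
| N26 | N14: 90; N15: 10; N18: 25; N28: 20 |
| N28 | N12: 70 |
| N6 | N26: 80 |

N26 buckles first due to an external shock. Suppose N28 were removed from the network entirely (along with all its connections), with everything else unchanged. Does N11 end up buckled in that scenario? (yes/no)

no

With N28 removed:
Round 1 — N26 buckles (initial).
  N14: +90 → 90 ≥ 80
  N15: +10 → 10 < 90
  N18: +25 → 25 < 80
Round 2 — N14 buckles.
  N11: +70 → 70 < 100
  N12: +70 → 70 ≥ 50
  N18: +35 → 60 < 80
  N6: +45 → 45 ≥ 40
Round 3 — N12, N6 buckle.
  N13: +35 → 35 < 110
  N18: +90 → 150 ≥ 80
Round 4 — N18 buckles.
  N15: +50 → 60 < 90
No further bucklings.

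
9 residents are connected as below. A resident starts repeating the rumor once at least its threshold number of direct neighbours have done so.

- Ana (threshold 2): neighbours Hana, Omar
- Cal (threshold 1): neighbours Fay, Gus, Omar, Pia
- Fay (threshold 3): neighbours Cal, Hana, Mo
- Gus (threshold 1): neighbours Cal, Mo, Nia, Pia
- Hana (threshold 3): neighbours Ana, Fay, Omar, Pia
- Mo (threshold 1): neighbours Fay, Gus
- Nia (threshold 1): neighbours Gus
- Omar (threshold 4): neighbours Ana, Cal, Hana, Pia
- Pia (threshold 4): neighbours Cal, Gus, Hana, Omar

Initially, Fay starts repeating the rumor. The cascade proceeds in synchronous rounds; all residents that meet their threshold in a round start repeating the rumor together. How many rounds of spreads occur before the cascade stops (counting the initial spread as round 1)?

4

Round 1 — Fay starts repeating the rumor (initial).
Round 2 — checking thresholds:
  Cal: 1 of 4 neighbours ≥ 1, starts repeating the rumor.
  Hana: 1 of 4 neighbours < 3, holds.
  Mo: 1 of 2 neighbours ≥ 1, starts repeating the rumor.
Round 3 — checking thresholds:
  Gus: 2 of 4 neighbours ≥ 1, starts repeating the rumor.
  Hana: 1 of 4 neighbours < 3, holds.
  Omar: 1 of 4 neighbours < 4, holds.
  Pia: 1 of 4 neighbours < 4, holds.
Round 4 — checking thresholds:
  Hana: 1 of 4 neighbours < 3, holds.
  Nia: 1 of 1 neighbours ≥ 1, starts repeating the rumor.
  Omar: 1 of 4 neighbours < 4, holds.
  Pia: 2 of 4 neighbours < 4, holds.
Round 5 — no new spreads; cascade stops.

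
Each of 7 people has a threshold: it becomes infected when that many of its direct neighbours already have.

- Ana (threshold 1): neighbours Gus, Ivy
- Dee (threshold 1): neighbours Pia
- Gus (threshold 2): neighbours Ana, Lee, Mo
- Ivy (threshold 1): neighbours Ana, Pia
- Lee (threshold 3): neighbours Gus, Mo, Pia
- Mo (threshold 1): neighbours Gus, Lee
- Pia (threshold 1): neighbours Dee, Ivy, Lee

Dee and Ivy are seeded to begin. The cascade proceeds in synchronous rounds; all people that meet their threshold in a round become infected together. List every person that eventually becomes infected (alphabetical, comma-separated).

Ana, Dee, Ivy, Pia

Round 1 — Dee, Ivy become infected (initial).
Round 2 — checking thresholds:
  Ana: 1 of 2 neighbours ≥ 1, becomes infected.
  Pia: 2 of 3 neighbours ≥ 1, becomes infected.
Round 3 — no new infections; cascade stops.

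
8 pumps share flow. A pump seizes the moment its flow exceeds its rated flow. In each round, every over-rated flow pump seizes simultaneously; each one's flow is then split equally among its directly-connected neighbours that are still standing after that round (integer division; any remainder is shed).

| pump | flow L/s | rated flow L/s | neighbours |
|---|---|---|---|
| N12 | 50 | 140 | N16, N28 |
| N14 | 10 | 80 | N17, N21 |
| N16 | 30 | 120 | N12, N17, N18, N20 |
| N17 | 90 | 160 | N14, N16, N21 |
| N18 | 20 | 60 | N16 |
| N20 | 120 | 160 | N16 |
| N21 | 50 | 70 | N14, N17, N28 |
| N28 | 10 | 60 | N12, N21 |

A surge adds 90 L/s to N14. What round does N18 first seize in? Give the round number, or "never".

5

Round 1 — N14 at 100 > 80. N14 seizes.
  N14 sheds 100 L/s to N17, N21: 50 each.
    N17: 90+50 = 140 ≤ 160
    N21: 50+50 = 100 > 70
Round 2 — N21 seizes.
  N21 sheds 100 L/s to N17, N28: 50 each.
    N17: 140+50 = 190 > 160
    N28: 10+50 = 60 ≤ 60
Round 3 — N17 seizes.
  N17 sheds 190 L/s to N16: 190 each.
    N16: 30+190 = 220 > 120
Round 4 — N16 seizes.
  N16 sheds 220 L/s to N12, N18, N20: 73 each (1 lost).
    N12: 50+73 = 123 ≤ 140
    N18: 20+73 = 93 > 60
    N20: 120+73 = 193 > 160
Round 5 — N18, N20 seize.
  N18 sheds 93 L/s: no online neighbours, lost.
  N20 sheds 193 L/s: no online neighbours, lost.
No further seizures.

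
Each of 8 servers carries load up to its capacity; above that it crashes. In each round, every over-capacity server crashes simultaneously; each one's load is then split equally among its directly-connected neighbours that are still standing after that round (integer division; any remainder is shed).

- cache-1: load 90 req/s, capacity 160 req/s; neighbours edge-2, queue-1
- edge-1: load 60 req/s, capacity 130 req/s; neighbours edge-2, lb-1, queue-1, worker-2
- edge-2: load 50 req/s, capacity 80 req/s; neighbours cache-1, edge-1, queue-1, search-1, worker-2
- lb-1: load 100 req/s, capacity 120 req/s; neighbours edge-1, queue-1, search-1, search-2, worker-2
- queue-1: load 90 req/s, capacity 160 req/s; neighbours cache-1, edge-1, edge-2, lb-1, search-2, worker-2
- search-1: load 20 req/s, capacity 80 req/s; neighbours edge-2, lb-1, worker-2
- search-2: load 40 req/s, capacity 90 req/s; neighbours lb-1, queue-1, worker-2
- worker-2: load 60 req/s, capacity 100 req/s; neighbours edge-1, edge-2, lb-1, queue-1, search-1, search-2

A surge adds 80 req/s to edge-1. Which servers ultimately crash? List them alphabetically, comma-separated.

Round 1 — edge-1 at 140 > 130. edge-1 crashes.
  edge-1 sheds 140 req/s to edge-2, lb-1, queue-1, worker-2: 35 each.
    edge-2: 50+35 = 85 > 80
    lb-1: 100+35 = 135 > 120
    queue-1: 90+35 = 125 ≤ 160
    worker-2: 60+35 = 95 ≤ 100
Round 2 — edge-2, lb-1 crash.
  edge-2 sheds 85 req/s to cache-1, queue-1, search-1, worker-2: 21 each (1 lost).
    cache-1: 90+21 = 111 ≤ 160
    queue-1: 125+21 = 146 ≤ 160
    search-1: 20+21 = 41 ≤ 80
    worker-2: 95+21 = 116 > 100
  lb-1 sheds 135 req/s to queue-1, search-1, search-2, worker-2: 33 each (3 lost).
    queue-1: 146+33 = 179 > 160
    search-1: 41+33 = 74 ≤ 80
    search-2: 40+33 = 73 ≤ 90
    worker-2: 116+33 = 149 > 100
Round 3 — queue-1, worker-2 crash.
  queue-1 sheds 179 req/s to cache-1, search-2: 89 each (1 lost).
    cache-1: 111+89 = 200 > 160
    search-2: 73+89 = 162 > 90
  worker-2 sheds 149 req/s to search-1, search-2: 74 each (1 lost).
    search-1: 74+74 = 148 > 80
    search-2: 162+74 = 236 > 90
Round 4 — cache-1, search-1, search-2 crash.
  cache-1 sheds 200 req/s: no online neighbours, lost.
  search-1 sheds 148 req/s: no online neighbours, lost.
  search-2 sheds 236 req/s: no online neighbours, lost.
No further crashes.

cache-1, edge-1, edge-2, lb-1, queue-1, search-1, search-2, worker-2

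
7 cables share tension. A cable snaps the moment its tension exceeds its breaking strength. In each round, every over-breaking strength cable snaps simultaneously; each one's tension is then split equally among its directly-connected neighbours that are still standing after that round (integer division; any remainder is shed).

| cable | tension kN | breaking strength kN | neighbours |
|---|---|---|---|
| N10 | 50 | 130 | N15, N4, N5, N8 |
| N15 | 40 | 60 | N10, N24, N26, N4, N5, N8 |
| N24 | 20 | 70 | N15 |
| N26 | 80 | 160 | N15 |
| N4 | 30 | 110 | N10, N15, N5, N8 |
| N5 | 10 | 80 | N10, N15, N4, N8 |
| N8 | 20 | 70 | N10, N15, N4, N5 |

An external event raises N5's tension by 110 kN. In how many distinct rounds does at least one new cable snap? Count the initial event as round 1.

Round 1 — N5 at 120 > 80. N5 snaps.
  N5 sheds 120 kN to N10, N15, N4, N8: 30 each.
    N10: 50+30 = 80 ≤ 130
    N15: 40+30 = 70 > 60
    N4: 30+30 = 60 ≤ 110
    N8: 20+30 = 50 ≤ 70
Round 2 — N15 snaps.
  N15 sheds 70 kN to N10, N24, N26, N4, N8: 14 each.
    N10: 80+14 = 94 ≤ 130
    N24: 20+14 = 34 ≤ 70
    N26: 80+14 = 94 ≤ 160
    N4: 60+14 = 74 ≤ 110
    N8: 50+14 = 64 ≤ 70
No further breaks.

2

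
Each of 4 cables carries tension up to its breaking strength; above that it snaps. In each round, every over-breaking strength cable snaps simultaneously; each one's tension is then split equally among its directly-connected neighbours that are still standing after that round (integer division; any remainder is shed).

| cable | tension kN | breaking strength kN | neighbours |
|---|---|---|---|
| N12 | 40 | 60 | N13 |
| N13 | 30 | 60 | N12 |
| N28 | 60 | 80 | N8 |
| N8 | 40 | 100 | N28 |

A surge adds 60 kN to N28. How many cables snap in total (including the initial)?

Round 1 — N28 at 120 > 80. N28 snaps.
  N28 sheds 120 kN to N8: 120 each.
    N8: 40+120 = 160 > 100
Round 2 — N8 snaps.
  N8 sheds 160 kN: no online neighbours, lost.
No further breaks.

2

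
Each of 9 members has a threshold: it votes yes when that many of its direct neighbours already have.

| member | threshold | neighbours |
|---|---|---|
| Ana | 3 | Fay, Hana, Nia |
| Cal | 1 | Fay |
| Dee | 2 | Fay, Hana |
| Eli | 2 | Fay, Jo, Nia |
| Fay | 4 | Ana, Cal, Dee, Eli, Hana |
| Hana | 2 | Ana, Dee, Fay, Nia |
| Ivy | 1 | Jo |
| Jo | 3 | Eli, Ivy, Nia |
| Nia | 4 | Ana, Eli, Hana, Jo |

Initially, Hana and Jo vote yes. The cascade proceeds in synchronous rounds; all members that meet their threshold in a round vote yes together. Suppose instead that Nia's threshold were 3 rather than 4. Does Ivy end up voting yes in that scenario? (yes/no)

With Nia's threshold at 3:
Round 1 — Hana, Jo vote yes (initial).
Round 2 — checking thresholds:
  Ana: 1 of 3 neighbours < 3, below threshold.
  Dee: 1 of 2 neighbours < 2, below threshold.
  Eli: 1 of 3 neighbours < 2, below threshold.
  Fay: 1 of 5 neighbours < 4, below threshold.
  Ivy: 1 of 1 neighbours ≥ 1, votes yes.
  Nia: 2 of 4 neighbours < 3, below threshold.
Round 3 — no new yes votes; cascade stops.

yes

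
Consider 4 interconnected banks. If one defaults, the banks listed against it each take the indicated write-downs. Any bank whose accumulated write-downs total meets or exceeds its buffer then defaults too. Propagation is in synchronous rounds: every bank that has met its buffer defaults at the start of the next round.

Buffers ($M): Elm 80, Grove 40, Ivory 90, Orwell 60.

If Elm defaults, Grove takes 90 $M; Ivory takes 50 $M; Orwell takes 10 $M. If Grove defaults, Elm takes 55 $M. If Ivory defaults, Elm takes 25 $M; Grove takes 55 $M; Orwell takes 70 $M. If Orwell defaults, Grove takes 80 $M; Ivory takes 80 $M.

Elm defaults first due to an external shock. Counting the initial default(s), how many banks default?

2

Round 1 — Elm defaults (initial).
  Grove: +90 → 90 ≥ 40
  Ivory: +50 → 50 < 90
  Orwell: +10 → 10 < 60
Round 2 — Grove defaults.
No further defaults.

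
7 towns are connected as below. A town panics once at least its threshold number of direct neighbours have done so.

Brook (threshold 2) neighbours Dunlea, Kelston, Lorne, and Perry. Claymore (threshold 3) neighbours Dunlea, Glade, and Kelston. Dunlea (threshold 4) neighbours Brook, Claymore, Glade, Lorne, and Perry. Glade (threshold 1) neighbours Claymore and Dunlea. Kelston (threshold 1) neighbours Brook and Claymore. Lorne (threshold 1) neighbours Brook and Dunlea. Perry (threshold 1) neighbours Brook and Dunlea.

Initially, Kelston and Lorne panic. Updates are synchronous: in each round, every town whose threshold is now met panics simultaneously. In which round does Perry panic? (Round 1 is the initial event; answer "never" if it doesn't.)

3

Round 1 — Kelston, Lorne panic (initial).
Round 2 — checking thresholds:
  Brook: 2 of 4 neighbours ≥ 2, panics.
  Claymore: 1 of 3 neighbours < 3, below threshold.
  Dunlea: 1 of 5 neighbours < 4, below threshold.
Round 3 — checking thresholds:
  Claymore: 1 of 3 neighbours < 3, below threshold.
  Dunlea: 2 of 5 neighbours < 4, below threshold.
  Perry: 1 of 2 neighbours ≥ 1, panics.
Round 4 — no new panics; cascade stops.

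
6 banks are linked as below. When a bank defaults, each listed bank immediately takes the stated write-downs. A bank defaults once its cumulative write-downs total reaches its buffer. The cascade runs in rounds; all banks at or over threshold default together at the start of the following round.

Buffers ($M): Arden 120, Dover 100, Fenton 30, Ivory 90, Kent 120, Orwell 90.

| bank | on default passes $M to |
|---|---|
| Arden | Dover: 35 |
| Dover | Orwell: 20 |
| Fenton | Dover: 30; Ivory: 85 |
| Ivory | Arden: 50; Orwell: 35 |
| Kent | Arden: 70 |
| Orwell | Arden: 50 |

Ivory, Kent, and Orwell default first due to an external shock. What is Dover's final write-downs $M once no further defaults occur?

35

Round 1 — Ivory, Kent, Orwell default (initial).
  Arden: +50+70+50 → 170 ≥ 120
Round 2 — Arden defaults.
  Dover: +35 → 35 < 100
No further defaults.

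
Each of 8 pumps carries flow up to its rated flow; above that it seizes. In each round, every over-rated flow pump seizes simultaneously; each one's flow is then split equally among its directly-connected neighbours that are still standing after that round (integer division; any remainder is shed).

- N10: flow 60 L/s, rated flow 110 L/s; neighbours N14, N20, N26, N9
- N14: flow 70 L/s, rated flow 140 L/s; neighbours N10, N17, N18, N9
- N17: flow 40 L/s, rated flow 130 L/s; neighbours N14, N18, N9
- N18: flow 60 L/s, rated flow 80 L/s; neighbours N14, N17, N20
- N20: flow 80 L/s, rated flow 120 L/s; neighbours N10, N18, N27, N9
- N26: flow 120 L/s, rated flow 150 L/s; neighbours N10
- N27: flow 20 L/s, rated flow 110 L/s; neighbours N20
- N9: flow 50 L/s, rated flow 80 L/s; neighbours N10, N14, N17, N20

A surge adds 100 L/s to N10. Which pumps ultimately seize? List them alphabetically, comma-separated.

Round 1 — N10 at 160 > 110. N10 seizes.
  N10 sheds 160 L/s to N14, N20, N26, N9: 40 each.
    N14: 70+40 = 110 ≤ 140
    N20: 80+40 = 120 ≤ 120
    N26: 120+40 = 160 > 150
    N9: 50+40 = 90 > 80
Round 2 — N26, N9 seize.
  N26 sheds 160 L/s: no online neighbours, lost.
  N9 sheds 90 L/s to N14, N17, N20: 30 each.
    N14: 110+30 = 140 ≤ 140
    N17: 40+30 = 70 ≤ 130
    N20: 120+30 = 150 > 120
Round 3 — N20 seizes.
  N20 sheds 150 L/s to N18, N27: 75 each.
    N18: 60+75 = 135 > 80
    N27: 20+75 = 95 ≤ 110
Round 4 — N18 seizes.
  N18 sheds 135 L/s to N14, N17: 67 each (1 lost).
    N14: 140+67 = 207 > 140
    N17: 70+67 = 137 > 130
Round 5 — N14, N17 seize.
  N14 sheds 207 L/s: no online neighbours, lost.
  N17 sheds 137 L/s: no online neighbours, lost.
No further seizures.

N10, N14, N17, N18, N20, N26, N9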